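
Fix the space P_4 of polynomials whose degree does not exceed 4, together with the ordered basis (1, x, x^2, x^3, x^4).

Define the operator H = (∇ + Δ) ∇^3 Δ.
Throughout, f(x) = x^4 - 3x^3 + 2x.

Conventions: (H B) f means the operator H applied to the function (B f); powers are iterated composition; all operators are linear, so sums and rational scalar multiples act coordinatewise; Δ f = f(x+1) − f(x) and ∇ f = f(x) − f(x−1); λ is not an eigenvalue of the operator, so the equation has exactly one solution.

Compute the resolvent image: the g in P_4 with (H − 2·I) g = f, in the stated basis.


g(x) = -(1/2)x^4 + (3/2)x^3 - x

write g with unknown coordinates in the stated basis and equate coefficients in (H − 2·I) g = f
solving from the highest basis element down gives g = -(1/2)x^4 + (3/2)x^3 - x
check: H g = 0
so H g − 2·g = x^4 - 3x^3 + 2x = f ✓


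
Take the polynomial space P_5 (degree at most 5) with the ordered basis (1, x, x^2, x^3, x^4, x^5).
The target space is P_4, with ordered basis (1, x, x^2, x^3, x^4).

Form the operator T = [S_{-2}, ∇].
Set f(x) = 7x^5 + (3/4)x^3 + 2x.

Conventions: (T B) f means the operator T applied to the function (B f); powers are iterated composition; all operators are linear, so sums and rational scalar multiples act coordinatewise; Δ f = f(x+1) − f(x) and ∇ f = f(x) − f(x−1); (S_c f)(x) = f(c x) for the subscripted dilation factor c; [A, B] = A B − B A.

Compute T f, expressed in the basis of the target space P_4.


the image equals g(x) = 1680x^4 - 1680x^3 + 2547x^2 - (2127/2)x + 975/4

∇ f = 35x^4 - 70x^3 + (289/4)x^2 - (149/4)x + 39/4
S_{-2} ∇ f = 560x^4 + 560x^3 + 289x^2 + (149/2)x + 39/4
S_{-2} f = -224x^5 - 6x^3 - 4x
∇ S_{-2} f = -1120x^4 + 2240x^3 - 2258x^2 + 1138x - 234
[S_{-2}, ∇] f = 1680x^4 - 1680x^3 + 2547x^2 - (2127/2)x + 975/4


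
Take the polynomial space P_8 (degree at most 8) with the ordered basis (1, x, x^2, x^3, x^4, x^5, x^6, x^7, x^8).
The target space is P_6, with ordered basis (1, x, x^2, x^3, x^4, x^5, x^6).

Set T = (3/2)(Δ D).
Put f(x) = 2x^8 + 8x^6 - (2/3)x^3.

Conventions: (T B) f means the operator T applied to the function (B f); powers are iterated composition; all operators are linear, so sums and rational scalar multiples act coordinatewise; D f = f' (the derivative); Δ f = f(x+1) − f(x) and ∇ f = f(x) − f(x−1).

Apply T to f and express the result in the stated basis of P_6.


D f = 16x^7 + 48x^5 - 2x^2
Δ D f = 112x^6 + 336x^5 + 800x^4 + 1040x^3 + 816x^2 + 348x + 62
((3/2)(Δ D)) f = 168x^6 + 504x^5 + 1200x^4 + 1560x^3 + 1224x^2 + 522x + 93

the image equals g(x) = 168x^6 + 504x^5 + 1200x^4 + 1560x^3 + 1224x^2 + 522x + 93


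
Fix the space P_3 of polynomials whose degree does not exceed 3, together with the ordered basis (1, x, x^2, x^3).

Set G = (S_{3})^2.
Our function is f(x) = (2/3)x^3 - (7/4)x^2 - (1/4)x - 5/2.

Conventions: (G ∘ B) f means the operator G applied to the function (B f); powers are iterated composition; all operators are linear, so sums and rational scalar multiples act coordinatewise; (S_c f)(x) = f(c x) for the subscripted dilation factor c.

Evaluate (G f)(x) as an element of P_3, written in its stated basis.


the image equals g(x) = 486x^3 - (567/4)x^2 - (9/4)x - 5/2

S_{3} f = 18x^3 - (63/4)x^2 - (3/4)x - 5/2
S_{3} S_{3} f = 486x^3 - (567/4)x^2 - (9/4)x - 5/2


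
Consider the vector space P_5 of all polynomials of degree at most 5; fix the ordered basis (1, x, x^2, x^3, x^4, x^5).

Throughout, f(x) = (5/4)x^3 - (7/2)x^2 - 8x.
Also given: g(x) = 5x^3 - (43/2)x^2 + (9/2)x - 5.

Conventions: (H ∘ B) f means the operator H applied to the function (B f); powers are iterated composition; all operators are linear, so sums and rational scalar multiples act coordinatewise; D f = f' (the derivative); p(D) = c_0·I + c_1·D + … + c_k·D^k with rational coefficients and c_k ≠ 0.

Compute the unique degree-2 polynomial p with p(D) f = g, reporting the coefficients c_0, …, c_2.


D^0 f = (5/4)x^3 - (7/2)x^2 - 8x
D^1 f = (15/4)x^2 - 7x - 8
D^2 f = (15/2)x - 7
matching coefficients of g against c_0 f + c_1 Df + … from the top degree down determines the c_i
solution: c_0 = 4, c_1 = -2, c_2 = 3

c_0 = 4, c_1 = -2, c_2 = 3


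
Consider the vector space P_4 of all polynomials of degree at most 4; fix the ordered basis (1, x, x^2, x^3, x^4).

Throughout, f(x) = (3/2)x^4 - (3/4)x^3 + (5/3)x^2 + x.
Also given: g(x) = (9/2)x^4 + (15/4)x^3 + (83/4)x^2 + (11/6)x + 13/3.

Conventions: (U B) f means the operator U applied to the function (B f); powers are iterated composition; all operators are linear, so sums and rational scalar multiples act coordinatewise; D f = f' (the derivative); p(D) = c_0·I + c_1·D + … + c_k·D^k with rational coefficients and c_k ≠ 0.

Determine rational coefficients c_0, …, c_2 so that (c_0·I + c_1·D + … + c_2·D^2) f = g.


D^0 f = (3/2)x^4 - (3/4)x^3 + (5/3)x^2 + x
D^1 f = 6x^3 - (9/4)x^2 + (10/3)x + 1
D^2 f = 18x^2 - (9/2)x + 10/3
matching coefficients of g against c_0 f + c_1 Df + … from the top degree down determines the c_i
solution: c_0 = 3, c_1 = 1, c_2 = 1

c_0 = 3, c_1 = 1, c_2 = 1


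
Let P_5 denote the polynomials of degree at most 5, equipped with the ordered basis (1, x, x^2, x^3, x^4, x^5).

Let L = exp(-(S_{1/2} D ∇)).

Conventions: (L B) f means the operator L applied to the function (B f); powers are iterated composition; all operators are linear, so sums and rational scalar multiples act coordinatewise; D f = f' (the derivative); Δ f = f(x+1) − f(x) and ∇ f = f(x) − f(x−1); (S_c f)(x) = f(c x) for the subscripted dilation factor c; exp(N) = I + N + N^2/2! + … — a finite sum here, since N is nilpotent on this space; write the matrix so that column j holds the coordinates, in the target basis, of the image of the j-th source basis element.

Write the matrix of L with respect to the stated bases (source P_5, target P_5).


the matrix is [[1, 0, -2, 3, -1, -25/4]; [0, 1, 0, -3, 6, -25/4]; [0, 0, 1, 0, -3, 15/2]; [0, 0, 0, 1, 0, -5/2]; [0, 0, 0, 0, 1, 0]; [0, 0, 0, 0, 0, 1]] (rows listed top to bottom)

image of 1: 1
image of x: x
image of x^2: x^2 - 2
image of x^3: x^3 - 3x + 3
image of x^4: x^4 - 3x^2 + 6x - 1
image of x^5: x^5 - (5/2)x^3 + (15/2)x^2 - (25/4)x - 25/4
each image's coordinates form column j of the matrix


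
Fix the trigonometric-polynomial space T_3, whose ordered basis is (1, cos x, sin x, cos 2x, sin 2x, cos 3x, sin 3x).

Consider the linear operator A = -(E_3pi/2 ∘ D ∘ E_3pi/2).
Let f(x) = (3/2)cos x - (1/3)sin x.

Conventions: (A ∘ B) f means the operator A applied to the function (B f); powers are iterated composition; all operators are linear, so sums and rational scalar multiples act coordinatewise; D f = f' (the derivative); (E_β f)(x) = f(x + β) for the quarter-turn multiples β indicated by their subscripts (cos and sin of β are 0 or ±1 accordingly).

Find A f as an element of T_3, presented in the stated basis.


E_3pi/2 f = (1/3)cos x + (3/2)sin x
D E_3pi/2 f = (3/2)cos x - (1/3)sin x
E_3pi/2 D E_3pi/2 f = (1/3)cos x + (3/2)sin x
(-(E_3pi/2 ∘ D ∘ E_3pi/2)) f = -(1/3)cos x - (3/2)sin x

the image equals g(x) = -(1/3)cos x - (3/2)sin x


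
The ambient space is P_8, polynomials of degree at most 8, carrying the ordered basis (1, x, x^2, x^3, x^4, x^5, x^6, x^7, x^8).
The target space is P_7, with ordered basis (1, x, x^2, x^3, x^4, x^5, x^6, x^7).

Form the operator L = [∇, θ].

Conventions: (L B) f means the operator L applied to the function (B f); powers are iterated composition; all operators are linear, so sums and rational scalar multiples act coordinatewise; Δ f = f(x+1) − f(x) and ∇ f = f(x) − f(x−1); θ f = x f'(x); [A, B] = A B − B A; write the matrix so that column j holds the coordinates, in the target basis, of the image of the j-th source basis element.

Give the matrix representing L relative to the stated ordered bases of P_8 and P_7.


the matrix is [[0, 1, -2, 3, -4, 5, -6, 7, -8]; [0, 0, 2, -6, 12, -20, 30, -42, 56]; [0, 0, 0, 3, -12, 30, -60, 105, -168]; [0, 0, 0, 0, 4, -20, 60, -140, 280]; [0, 0, 0, 0, 0, 5, -30, 105, -280]; [0, 0, 0, 0, 0, 0, 6, -42, 168]; [0, 0, 0, 0, 0, 0, 0, 7, -56]; [0, 0, 0, 0, 0, 0, 0, 0, 8]] (rows listed top to bottom)

image of 1: 0
image of x: 1
image of x^2: 2x - 2
image of x^3: 3x^2 - 6x + 3
image of x^4: 4x^3 - 12x^2 + 12x - 4
image of x^5: 5x^4 - 20x^3 + 30x^2 - 20x + 5
image of x^6: 6x^5 - 30x^4 + 60x^3 - 60x^2 + 30x - 6
image of x^7: 7x^6 - 42x^5 + 105x^4 - 140x^3 + 105x^2 - 42x + 7
image of x^8: 8x^7 - 56x^6 + 168x^5 - 280x^4 + 280x^3 - 168x^2 + 56x - 8
each image's coordinates form column j of the matrix


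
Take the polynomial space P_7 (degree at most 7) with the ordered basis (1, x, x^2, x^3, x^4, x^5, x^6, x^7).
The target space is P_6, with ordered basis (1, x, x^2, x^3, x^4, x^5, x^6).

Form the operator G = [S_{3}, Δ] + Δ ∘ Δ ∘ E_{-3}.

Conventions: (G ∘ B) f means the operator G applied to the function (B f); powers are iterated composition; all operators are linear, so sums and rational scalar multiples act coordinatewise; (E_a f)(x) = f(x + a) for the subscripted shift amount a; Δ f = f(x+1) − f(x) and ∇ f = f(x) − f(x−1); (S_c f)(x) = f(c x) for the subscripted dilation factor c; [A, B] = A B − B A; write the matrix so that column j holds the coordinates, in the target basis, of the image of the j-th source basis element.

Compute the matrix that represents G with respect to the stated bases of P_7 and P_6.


image of 1: 0
image of x: -2
image of x^2: -12x - 6
image of x^3: -54x^2 - 66x - 38
image of x^4: -216x^3 - 420x^2 - 360x - 30
image of x^5: -810x^4 - 2140x^3 - 2460x^2 - 950x - 422
image of x^6: -2916x^5 - 9690x^4 - 14280x^3 - 10050x^2 - 5436x - 126
image of x^7: -10206x^6 - 40782x^5 - 74130x^4 - 73850x^3 - 49518x^2 - 11074x - 4118
each image's coordinates form column j of the matrix

the matrix is [[0, -2, -6, -38, -30, -422, -126, -4118]; [0, 0, -12, -66, -360, -950, -5436, -11074]; [0, 0, 0, -54, -420, -2460, -10050, -49518]; [0, 0, 0, 0, -216, -2140, -14280, -73850]; [0, 0, 0, 0, 0, -810, -9690, -74130]; [0, 0, 0, 0, 0, 0, -2916, -40782]; [0, 0, 0, 0, 0, 0, 0, -10206]] (rows listed top to bottom)


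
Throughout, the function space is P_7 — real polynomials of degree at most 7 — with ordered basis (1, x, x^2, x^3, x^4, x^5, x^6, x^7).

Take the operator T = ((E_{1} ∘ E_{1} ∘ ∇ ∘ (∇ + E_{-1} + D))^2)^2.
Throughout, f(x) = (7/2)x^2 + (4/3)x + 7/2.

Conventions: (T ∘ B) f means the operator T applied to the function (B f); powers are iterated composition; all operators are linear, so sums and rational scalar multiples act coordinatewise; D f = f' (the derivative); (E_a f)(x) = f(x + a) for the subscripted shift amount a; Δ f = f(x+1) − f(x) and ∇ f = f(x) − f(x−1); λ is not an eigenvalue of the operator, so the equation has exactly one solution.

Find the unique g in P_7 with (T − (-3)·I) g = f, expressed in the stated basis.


the result is g(x) = (7/6)x^2 + (4/9)x + 7/6

write g with unknown coordinates in the stated basis and equate coefficients in (T − (-3)·I) g = f
solving from the highest basis element down gives g = (7/6)x^2 + (4/9)x + 7/6
check: T g = 0
so T g − (-3)·g = (7/2)x^2 + (4/3)x + 7/2 = f ✓


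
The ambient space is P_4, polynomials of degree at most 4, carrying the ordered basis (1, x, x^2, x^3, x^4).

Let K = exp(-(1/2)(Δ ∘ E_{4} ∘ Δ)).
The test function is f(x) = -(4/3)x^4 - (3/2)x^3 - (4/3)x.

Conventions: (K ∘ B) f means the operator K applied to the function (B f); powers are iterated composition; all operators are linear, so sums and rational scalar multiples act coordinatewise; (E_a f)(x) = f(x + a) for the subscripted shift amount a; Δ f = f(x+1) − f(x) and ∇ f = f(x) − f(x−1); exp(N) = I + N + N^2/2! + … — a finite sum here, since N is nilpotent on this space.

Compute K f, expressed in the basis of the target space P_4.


g(x) = -(4/3)x^4 - (3/2)x^3 + 8x^2 + (499/6)x + 1319/6

order-1 term: 8x^2 + (169/2)x + 1343/6
order-2 term: -4
the series for exp(-(1/2)(Δ ∘ E_{4} ∘ Δ)) f terminates at order 2
exp(-(1/2)(Δ ∘ E_{4} ∘ Δ)) f = -(4/3)x^4 - (3/2)x^3 + 8x^2 + (499/6)x + 1319/6


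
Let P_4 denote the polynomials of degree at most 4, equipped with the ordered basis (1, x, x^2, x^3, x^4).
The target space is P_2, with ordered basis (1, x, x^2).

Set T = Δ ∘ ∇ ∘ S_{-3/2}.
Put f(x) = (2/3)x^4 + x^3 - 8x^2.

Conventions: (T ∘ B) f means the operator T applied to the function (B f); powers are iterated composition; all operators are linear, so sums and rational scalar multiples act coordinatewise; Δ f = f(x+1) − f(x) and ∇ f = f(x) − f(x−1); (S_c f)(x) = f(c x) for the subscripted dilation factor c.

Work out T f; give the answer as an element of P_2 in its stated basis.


g(x) = (81/2)x^2 - (81/4)x - 117/4

S_{-3/2} f = (27/8)x^4 - (27/8)x^3 - 18x^2
∇ S_{-3/2} f = (27/2)x^3 - (243/8)x^2 - (99/8)x + 45/4
Δ ∇ S_{-3/2} f = (81/2)x^2 - (81/4)x - 117/4


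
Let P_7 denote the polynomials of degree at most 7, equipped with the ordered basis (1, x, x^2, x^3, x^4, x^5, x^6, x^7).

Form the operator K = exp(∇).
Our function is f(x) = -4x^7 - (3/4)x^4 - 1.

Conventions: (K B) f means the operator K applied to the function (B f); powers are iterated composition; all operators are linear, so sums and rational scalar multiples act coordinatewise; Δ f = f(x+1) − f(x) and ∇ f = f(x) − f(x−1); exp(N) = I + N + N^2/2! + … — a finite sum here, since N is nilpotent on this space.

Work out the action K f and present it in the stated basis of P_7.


the image equals g(x) = -4x^7 - 28x^6 + (557/4)x^4 - 143x^3 - 168x^2 + 255x - 151/4

order-1 term: -28x^6 + 84x^5 - 140x^4 + 137x^3 - (159/2)x^2 + 25x - 13/4
order-2 term: -84x^5 + 420x^4 - 980x^3 + (2511/2)x^2 - 859x + 987/4
order-3 term: -140x^4 + 840x^3 - 2100x^2 + 2517x - 2399/2
order-4 term: -140x^3 + 840x^2 - 1820x + 5597/4
order-5 term: -84x^2 + 420x - 560
order-6 term: -28x + 84
order-7 term: -4
the series for exp(∇) f terminates at order 7
exp(∇) f = -4x^7 - 28x^6 + (557/4)x^4 - 143x^3 - 168x^2 + 255x - 151/4


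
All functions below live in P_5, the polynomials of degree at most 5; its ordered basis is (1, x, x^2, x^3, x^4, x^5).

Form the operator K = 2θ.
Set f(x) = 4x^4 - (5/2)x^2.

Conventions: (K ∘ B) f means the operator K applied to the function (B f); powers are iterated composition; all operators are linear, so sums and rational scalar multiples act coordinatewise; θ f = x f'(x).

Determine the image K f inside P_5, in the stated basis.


g(x) = 32x^4 - 10x^2

θ f = 16x^4 - 5x^2
(2θ) f = 32x^4 - 10x^2


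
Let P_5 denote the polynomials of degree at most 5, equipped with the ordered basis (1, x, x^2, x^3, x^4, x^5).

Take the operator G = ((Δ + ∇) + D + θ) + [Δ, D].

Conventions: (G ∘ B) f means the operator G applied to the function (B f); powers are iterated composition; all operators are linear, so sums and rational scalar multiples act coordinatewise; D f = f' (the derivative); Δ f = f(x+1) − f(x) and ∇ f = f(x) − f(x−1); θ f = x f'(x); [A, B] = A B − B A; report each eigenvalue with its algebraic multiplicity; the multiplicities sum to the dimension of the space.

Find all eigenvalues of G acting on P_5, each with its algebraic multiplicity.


λ = 0 (multiplicity 1), λ = 1 (multiplicity 1), λ = 2 (multiplicity 1), λ = 3 (multiplicity 1), λ = 4 (multiplicity 1), λ = 5 (multiplicity 1)

image of 1: 0
image of x: x + 3
image of x^2: 2x^2 + 6x
image of x^3: 3x^3 + 9x^2 + 2
image of x^4: 4x^4 + 12x^3 + 8x
image of x^5: 5x^5 + 15x^4 + 20x^2 + 2
the matrix is upper triangular; its diagonal is (0, 1, 2, 3, 4, 5)
for a triangular matrix the eigenvalues are the diagonal entries, with algebraic multiplicity their repetition count


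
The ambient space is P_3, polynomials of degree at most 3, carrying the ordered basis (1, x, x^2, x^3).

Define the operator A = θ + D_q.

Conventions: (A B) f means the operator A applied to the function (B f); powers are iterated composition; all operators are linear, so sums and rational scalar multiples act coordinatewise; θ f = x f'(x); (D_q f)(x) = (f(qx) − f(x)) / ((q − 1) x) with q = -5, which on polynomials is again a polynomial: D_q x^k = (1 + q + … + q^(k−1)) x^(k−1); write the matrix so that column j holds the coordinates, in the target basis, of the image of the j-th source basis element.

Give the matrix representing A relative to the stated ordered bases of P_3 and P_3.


the matrix is [[0, 1, 0, 0]; [0, 1, -4, 0]; [0, 0, 2, 21]; [0, 0, 0, 3]] (rows listed top to bottom)

image of 1: 0
image of x: x + 1
image of x^2: 2x^2 - 4x
image of x^3: 3x^3 + 21x^2
each image's coordinates form column j of the matrix


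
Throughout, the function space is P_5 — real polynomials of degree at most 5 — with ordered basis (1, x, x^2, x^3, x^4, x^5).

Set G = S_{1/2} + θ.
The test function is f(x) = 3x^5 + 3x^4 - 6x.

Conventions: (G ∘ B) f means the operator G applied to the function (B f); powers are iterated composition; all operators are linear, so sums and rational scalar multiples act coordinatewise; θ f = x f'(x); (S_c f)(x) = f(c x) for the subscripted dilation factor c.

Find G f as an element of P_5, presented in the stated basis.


g(x) = (483/32)x^5 + (195/16)x^4 - 9x

S_{1/2} f = (3/32)x^5 + (3/16)x^4 - 3x
θ f = 15x^5 + 12x^4 - 6x
(S_{1/2} + θ) f = (483/32)x^5 + (195/16)x^4 - 9x


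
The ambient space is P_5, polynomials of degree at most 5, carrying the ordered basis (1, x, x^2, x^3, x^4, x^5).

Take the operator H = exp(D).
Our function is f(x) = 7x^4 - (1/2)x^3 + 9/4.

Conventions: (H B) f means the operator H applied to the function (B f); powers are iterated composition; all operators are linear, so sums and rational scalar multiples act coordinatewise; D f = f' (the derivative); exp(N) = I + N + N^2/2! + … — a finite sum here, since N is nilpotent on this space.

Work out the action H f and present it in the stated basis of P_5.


the image equals g(x) = 7x^4 + (55/2)x^3 + (81/2)x^2 + (53/2)x + 35/4

order-1 term: 28x^3 - (3/2)x^2
order-2 term: 42x^2 - (3/2)x
order-3 term: 28x - 1/2
order-4 term: 7
the series for exp(D) f terminates at order 4
exp(D) f = 7x^4 + (55/2)x^3 + (81/2)x^2 + (53/2)x + 35/4


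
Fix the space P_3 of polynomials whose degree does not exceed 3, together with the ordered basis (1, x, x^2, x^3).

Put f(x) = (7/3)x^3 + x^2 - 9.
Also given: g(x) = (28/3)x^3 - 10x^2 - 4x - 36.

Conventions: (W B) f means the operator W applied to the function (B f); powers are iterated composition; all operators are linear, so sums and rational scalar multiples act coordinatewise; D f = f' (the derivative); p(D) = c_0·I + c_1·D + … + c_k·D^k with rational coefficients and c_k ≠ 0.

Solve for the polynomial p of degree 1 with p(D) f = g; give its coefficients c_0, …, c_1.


D^0 f = (7/3)x^3 + x^2 - 9
D^1 f = 7x^2 + 2x
matching coefficients of g against c_0 f + c_1 Df + … from the top degree down determines the c_i
solution: c_0 = 4, c_1 = -2

c_0 = 4, c_1 = -2


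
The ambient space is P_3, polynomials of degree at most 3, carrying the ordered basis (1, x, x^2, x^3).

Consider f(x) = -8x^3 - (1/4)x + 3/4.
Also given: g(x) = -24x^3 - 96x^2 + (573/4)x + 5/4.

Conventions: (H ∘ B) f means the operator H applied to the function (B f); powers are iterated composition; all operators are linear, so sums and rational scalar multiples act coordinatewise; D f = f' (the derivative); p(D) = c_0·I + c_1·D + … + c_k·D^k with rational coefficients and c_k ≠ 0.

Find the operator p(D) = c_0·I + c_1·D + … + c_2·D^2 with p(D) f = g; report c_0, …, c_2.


p(D) = 3·I + 4·D − 3·D^2, i.e. c_0 = 3, c_1 = 4, c_2 = -3

D^0 f = -8x^3 - (1/4)x + 3/4
D^1 f = -24x^2 - 1/4
D^2 f = -48x
matching coefficients of g against c_0 f + c_1 Df + … from the top degree down determines the c_i
solution: c_0 = 3, c_1 = 4, c_2 = -3


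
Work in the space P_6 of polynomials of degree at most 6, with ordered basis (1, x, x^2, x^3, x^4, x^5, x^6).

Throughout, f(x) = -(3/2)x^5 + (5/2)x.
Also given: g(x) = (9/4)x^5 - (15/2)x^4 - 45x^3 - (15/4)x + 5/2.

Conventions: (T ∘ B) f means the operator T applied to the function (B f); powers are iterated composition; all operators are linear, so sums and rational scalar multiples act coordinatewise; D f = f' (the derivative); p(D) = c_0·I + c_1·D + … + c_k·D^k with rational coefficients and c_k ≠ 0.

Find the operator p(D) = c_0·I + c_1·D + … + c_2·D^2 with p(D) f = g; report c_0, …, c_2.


c_0 = -3/2, c_1 = 1, c_2 = 3/2

D^0 f = -(3/2)x^5 + (5/2)x
D^1 f = -(15/2)x^4 + 5/2
D^2 f = -30x^3
matching coefficients of g against c_0 f + c_1 Df + … from the top degree down determines the c_i
solution: c_0 = -3/2, c_1 = 1, c_2 = 3/2


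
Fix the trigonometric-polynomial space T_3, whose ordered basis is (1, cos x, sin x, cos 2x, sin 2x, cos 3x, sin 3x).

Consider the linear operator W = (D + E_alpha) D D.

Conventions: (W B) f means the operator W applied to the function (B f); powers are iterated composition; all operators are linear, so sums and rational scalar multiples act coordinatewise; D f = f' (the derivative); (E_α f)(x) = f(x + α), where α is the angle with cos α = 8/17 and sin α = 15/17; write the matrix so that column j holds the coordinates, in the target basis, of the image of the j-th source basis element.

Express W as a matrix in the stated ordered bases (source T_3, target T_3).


image of 1: 0
image of cos x: -(8/17)cos x + (32/17)sin x
image of sin x: -(32/17)cos x - (8/17)sin x
image of cos 2x: (644/289)cos 2x + (3272/289)sin 2x
image of sin 2x: -(3272/289)cos 2x + (644/289)sin 2x
image of cos 3x: (43992/4913)cos 3x + (128196/4913)sin 3x
image of sin 3x: -(128196/4913)cos 3x + (43992/4913)sin 3x
each image's coordinates form column j of the matrix

the matrix is [[0, 0, 0, 0, 0, 0, 0]; [0, -8/17, -32/17, 0, 0, 0, 0]; [0, 32/17, -8/17, 0, 0, 0, 0]; [0, 0, 0, 644/289, -3272/289, 0, 0]; [0, 0, 0, 3272/289, 644/289, 0, 0]; [0, 0, 0, 0, 0, 43992/4913, -128196/4913]; [0, 0, 0, 0, 0, 128196/4913, 43992/4913]] (rows listed top to bottom)


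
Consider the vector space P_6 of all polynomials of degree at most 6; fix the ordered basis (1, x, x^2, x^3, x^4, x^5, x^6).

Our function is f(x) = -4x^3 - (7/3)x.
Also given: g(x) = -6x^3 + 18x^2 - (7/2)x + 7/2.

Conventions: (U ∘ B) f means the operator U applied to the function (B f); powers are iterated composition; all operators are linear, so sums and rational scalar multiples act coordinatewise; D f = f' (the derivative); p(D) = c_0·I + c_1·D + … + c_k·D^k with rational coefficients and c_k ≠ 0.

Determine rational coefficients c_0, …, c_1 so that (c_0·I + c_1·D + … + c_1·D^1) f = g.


p(D) = (3/2)·I − (3/2)·D, i.e. c_0 = 3/2, c_1 = -3/2

D^0 f = -4x^3 - (7/3)x
D^1 f = -12x^2 - 7/3
matching coefficients of g against c_0 f + c_1 Df + … from the top degree down determines the c_i
solution: c_0 = 3/2, c_1 = -3/2


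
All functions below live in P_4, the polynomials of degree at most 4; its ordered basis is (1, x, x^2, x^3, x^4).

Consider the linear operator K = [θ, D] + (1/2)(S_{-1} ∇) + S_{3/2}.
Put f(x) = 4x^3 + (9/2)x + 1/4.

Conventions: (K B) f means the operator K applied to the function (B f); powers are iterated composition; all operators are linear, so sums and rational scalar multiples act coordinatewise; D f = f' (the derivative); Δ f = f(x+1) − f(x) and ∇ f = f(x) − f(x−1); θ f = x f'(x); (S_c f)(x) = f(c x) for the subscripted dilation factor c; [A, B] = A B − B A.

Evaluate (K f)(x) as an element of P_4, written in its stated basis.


g(x) = (27/2)x^3 - 6x^2 + (51/4)x

D f = 12x^2 + 9/2
θ D f = 24x^2
θ f = 12x^3 + (9/2)x
D θ f = 36x^2 + 9/2
[θ, D] f = -12x^2 - 9/2
∇ f = 12x^2 - 12x + 17/2
S_{-1} ∇ f = 12x^2 + 12x + 17/2
((1/2)(S_{-1} ∇)) f = 6x^2 + 6x + 17/4
S_{3/2} f = (27/2)x^3 + (27/4)x + 1/4
([θ, D] + (1/2)(S_{-1} ∇) + S_{3/2}) f = (27/2)x^3 - 6x^2 + (51/4)x


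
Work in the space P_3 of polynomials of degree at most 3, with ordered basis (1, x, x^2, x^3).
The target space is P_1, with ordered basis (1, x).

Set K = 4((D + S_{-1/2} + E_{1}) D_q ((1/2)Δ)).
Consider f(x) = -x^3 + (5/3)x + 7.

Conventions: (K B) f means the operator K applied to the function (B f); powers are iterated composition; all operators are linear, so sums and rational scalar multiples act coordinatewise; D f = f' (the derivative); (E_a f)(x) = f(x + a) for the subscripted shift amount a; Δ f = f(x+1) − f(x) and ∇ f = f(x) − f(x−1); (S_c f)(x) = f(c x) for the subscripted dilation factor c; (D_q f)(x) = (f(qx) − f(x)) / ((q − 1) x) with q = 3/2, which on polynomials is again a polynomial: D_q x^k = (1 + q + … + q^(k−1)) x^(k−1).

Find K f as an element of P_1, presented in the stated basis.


Δ f = -3x^2 - 3x + 2/3
((1/2)Δ) f = -(3/2)x^2 - (3/2)x + 1/3
D_q ((1/2)Δ) f = -(15/4)x - 3/2
D D_q ((1/2)Δ) f = -15/4
S_{-1/2} D_q ((1/2)Δ) f = (15/8)x - 3/2
E_{1} D_q ((1/2)Δ) f = -(15/4)x - 21/4
(D + S_{-1/2} + E_{1}) D_q ((1/2)Δ) f = -(15/8)x - 21/2
(4((D + S_{-1/2} + E_{1}) D_q ((1/2)Δ))) f = -(15/2)x - 42

the image equals g(x) = -(15/2)x - 42


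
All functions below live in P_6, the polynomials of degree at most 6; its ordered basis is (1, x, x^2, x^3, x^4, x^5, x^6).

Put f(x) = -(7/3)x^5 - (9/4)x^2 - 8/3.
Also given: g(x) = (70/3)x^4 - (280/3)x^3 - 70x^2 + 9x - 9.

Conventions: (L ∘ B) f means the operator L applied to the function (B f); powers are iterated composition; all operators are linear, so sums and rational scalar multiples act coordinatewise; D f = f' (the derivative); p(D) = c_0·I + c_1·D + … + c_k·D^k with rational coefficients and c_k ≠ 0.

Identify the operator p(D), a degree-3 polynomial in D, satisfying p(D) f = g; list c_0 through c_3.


c_0 = 0, c_1 = -2, c_2 = 2, c_3 = 1/2

D^0 f = -(7/3)x^5 - (9/4)x^2 - 8/3
D^1 f = -(35/3)x^4 - (9/2)x
D^2 f = -(140/3)x^3 - 9/2
D^3 f = -140x^2
matching coefficients of g against c_0 f + c_1 Df + … from the top degree down determines the c_i
solution: c_0 = 0, c_1 = -2, c_2 = 2, c_3 = 1/2


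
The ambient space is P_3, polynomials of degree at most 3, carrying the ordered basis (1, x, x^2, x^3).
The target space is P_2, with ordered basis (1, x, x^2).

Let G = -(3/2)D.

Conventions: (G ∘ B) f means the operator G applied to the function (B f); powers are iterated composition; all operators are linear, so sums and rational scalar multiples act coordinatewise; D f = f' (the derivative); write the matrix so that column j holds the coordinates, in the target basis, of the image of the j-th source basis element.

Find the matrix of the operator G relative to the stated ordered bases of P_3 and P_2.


the matrix is [[0, -3/2, 0, 0]; [0, 0, -3, 0]; [0, 0, 0, -9/2]] (rows listed top to bottom)

image of 1: 0
image of x: -3/2
image of x^2: -3x
image of x^3: -(9/2)x^2
each image's coordinates form column j of the matrix


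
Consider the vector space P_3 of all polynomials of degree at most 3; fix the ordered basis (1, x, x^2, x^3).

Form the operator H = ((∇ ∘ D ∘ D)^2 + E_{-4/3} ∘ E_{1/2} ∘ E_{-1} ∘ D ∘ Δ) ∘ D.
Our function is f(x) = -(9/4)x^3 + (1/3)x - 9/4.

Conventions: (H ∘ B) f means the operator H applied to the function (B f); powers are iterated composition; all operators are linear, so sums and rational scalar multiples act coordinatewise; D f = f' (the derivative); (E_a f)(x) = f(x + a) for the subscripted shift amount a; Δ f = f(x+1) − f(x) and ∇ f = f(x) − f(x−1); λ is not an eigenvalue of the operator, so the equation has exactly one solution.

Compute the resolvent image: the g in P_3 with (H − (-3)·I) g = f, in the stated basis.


write g with unknown coordinates in the stated basis and equate coefficients in (H − (-3)·I) g = f
solving from the highest basis element down gives g = -(3/4)x^3 + (1/9)x + 3/4
check: H g = -9/2
so H g − (-3)·g = -(9/4)x^3 + (1/3)x - 9/4 = f ✓

the image equals g(x) = -(3/4)x^3 + (1/9)x + 3/4


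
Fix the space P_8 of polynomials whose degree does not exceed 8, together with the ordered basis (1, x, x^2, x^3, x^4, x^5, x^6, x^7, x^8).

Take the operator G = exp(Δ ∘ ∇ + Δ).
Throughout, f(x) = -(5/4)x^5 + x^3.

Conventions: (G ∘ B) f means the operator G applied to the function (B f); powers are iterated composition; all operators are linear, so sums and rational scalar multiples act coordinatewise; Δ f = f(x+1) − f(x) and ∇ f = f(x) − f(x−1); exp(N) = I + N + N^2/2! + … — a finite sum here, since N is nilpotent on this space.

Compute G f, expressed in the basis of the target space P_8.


order-1 term: -(25/4)x^4 - (75/2)x^3 - (19/2)x^2 - (39/4)x - 1/4
order-2 term: -(25/2)x^3 - (225/2)x^2 - (763/4)x - 189/4
order-3 term: -(25/2)x^2 - (225/2)x - 721/4
order-4 term: -(25/4)x - 75/2
order-5 term: -5/4
the series for exp(Δ ∘ ∇ + Δ) f terminates at order 5
exp(Δ ∘ ∇ + Δ) f = -(5/4)x^5 - (25/4)x^4 - 49x^3 - (269/2)x^2 - (1277/4)x - 533/2

the image equals g(x) = -(5/4)x^5 - (25/4)x^4 - 49x^3 - (269/2)x^2 - (1277/4)x - 533/2


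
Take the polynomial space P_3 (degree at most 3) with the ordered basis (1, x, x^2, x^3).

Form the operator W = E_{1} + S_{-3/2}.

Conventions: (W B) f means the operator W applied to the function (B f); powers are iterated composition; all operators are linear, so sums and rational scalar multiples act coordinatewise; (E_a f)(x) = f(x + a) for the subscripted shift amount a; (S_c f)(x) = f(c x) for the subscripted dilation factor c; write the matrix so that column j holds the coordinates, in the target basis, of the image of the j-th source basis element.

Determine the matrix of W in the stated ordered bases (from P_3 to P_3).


the matrix is [[2, 1, 1, 1]; [0, -1/2, 2, 3]; [0, 0, 13/4, 3]; [0, 0, 0, -19/8]] (rows listed top to bottom)

image of 1: 2
image of x: -(1/2)x + 1
image of x^2: (13/4)x^2 + 2x + 1
image of x^3: -(19/8)x^3 + 3x^2 + 3x + 1
each image's coordinates form column j of the matrix


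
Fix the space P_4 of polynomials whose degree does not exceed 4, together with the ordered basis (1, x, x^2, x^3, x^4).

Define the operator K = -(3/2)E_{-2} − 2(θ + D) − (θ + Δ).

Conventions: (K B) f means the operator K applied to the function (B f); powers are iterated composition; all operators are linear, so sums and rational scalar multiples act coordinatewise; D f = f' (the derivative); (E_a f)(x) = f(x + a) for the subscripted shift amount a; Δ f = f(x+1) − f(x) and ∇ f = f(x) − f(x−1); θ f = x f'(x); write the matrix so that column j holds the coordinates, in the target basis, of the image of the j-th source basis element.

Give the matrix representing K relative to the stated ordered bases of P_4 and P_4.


the matrix is [[-3/2, 0, -7, 11, -25]; [0, -9/2, 0, -21, 44]; [0, 0, -15/2, 0, -42]; [0, 0, 0, -21/2, 0]; [0, 0, 0, 0, -27/2]] (rows listed top to bottom)

image of 1: -3/2
image of x: -(9/2)x
image of x^2: -(15/2)x^2 - 7
image of x^3: -(21/2)x^3 - 21x + 11
image of x^4: -(27/2)x^4 - 42x^2 + 44x - 25
each image's coordinates form column j of the matrix


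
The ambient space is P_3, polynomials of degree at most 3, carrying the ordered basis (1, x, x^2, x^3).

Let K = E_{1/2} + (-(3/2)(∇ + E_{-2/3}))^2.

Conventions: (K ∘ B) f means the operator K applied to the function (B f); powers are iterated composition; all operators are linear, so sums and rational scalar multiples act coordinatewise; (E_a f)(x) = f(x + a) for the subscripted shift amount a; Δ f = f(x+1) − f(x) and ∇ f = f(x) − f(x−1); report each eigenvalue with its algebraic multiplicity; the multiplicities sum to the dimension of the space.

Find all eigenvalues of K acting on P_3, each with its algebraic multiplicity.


image of 1: 13/4
image of x: (13/4)x + 2
image of x^2: (13/4)x^2 + 4x - 7/4
image of x^3: (13/4)x^3 + 6x^2 - (21/4)x + 19/24
the matrix is upper triangular; its diagonal is (13/4, 13/4, 13/4, 13/4)
for a triangular matrix the eigenvalues are the diagonal entries, with algebraic multiplicity their repetition count

λ = 13/4 (multiplicity 4)


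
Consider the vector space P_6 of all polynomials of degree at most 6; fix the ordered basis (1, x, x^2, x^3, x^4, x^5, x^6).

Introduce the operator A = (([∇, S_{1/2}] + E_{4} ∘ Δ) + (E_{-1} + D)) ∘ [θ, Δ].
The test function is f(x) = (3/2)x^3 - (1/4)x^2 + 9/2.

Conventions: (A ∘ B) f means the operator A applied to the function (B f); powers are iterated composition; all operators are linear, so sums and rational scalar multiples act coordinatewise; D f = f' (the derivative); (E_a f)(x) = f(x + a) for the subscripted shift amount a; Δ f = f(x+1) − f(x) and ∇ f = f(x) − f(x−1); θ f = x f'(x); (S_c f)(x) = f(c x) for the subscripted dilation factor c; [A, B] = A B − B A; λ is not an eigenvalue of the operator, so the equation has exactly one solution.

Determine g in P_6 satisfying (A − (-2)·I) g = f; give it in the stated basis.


the image equals g(x) = (3/4)x^3 + x^2 + (79/16)x + 329/16

write g with unknown coordinates in the stated basis and equate coefficients in (A − (-2)·I) g = f
solving from the highest basis element down gives g = (3/4)x^3 + x^2 + (79/16)x + 329/16
check: A g = -(9/4)x^2 - (79/8)x - 293/8
so A g − (-2)·g = (3/2)x^3 - (1/4)x^2 + 9/2 = f ✓


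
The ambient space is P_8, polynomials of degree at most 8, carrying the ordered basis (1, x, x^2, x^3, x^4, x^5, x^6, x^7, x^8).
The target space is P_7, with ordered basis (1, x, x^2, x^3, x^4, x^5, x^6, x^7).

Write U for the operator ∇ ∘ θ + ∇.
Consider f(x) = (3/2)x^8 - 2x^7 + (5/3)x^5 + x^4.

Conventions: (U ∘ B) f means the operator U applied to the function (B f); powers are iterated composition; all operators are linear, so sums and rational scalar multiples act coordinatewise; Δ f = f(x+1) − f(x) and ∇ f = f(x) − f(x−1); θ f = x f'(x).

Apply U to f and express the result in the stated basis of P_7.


θ f = 12x^8 - 14x^7 + (25/3)x^5 + 4x^4
∇ θ f = 96x^7 - 434x^6 + 966x^5 - (3865/3)x^4 + (3284/3)x^3 - (1712/3)x^2 + (505/3)x - 65/3
∇ f = 12x^7 - 56x^6 + 126x^5 - (500/3)x^4 + (424/3)x^3 - (220/3)x^2 + (65/3)x - 17/6
(∇ ∘ θ + ∇) f = 108x^7 - 490x^6 + 1092x^5 - 1455x^4 + 1236x^3 - 644x^2 + 190x - 49/2

the image equals g(x) = 108x^7 - 490x^6 + 1092x^5 - 1455x^4 + 1236x^3 - 644x^2 + 190x - 49/2


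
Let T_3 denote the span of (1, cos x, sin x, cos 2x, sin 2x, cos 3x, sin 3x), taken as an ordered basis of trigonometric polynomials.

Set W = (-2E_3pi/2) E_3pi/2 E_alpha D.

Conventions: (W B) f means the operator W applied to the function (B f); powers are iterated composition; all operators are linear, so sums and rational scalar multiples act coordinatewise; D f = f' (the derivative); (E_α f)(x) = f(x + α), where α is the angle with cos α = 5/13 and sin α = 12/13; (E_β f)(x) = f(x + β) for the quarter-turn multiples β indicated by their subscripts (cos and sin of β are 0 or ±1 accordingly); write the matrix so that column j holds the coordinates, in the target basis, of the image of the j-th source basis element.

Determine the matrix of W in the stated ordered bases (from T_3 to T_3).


the matrix is [[0, 0, 0, 0, 0, 0, 0]; [0, -24/13, 10/13, 0, 0, 0, 0]; [0, -10/13, -24/13, 0, 0, 0, 0]; [0, 0, 0, 480/169, 476/169, 0, 0]; [0, 0, 0, -476/169, 480/169, 0, 0]; [0, 0, 0, 0, 0, 4968/2197, -12210/2197]; [0, 0, 0, 0, 0, 12210/2197, 4968/2197]] (rows listed top to bottom)

image of 1: 0
image of cos x: -(24/13)cos x - (10/13)sin x
image of sin x: (10/13)cos x - (24/13)sin x
image of cos 2x: (480/169)cos 2x - (476/169)sin 2x
image of sin 2x: (476/169)cos 2x + (480/169)sin 2x
image of cos 3x: (4968/2197)cos 3x + (12210/2197)sin 3x
image of sin 3x: -(12210/2197)cos 3x + (4968/2197)sin 3x
each image's coordinates form column j of the matrix


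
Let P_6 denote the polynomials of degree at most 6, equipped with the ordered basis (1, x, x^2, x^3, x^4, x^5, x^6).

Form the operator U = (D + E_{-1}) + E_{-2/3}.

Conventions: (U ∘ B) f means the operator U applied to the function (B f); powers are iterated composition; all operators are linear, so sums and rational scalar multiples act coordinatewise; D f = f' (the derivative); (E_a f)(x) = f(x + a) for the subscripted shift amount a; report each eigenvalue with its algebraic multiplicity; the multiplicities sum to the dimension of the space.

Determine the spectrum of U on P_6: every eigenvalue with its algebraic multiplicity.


λ = 2 (multiplicity 7)

image of 1: 2
image of x: 2x - 2/3
image of x^2: 2x^2 - (4/3)x + 13/9
image of x^3: 2x^3 - 2x^2 + (13/3)x - 35/27
image of x^4: 2x^4 - (8/3)x^3 + (26/3)x^2 - (140/27)x + 97/81
image of x^5: 2x^5 - (10/3)x^4 + (130/9)x^3 - (350/27)x^2 + (485/81)x - 275/243
image of x^6: 2x^6 - 4x^5 + (65/3)x^4 - (700/27)x^3 + (485/27)x^2 - (550/81)x + 793/729
the matrix is upper triangular; its diagonal is (2, 2, 2, 2, 2, 2, 2)
for a triangular matrix the eigenvalues are the diagonal entries, with algebraic multiplicity their repetition count


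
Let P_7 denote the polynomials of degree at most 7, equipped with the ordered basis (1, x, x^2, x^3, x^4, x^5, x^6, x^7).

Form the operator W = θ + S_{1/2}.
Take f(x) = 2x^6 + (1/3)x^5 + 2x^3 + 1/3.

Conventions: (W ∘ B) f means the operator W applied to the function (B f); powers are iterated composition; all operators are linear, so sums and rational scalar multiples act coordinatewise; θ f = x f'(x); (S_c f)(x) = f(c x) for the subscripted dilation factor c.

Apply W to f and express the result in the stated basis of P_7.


the result is g(x) = (385/32)x^6 + (161/96)x^5 + (25/4)x^3 + 1/3

θ f = 12x^6 + (5/3)x^5 + 6x^3
S_{1/2} f = (1/32)x^6 + (1/96)x^5 + (1/4)x^3 + 1/3
(θ + S_{1/2}) f = (385/32)x^6 + (161/96)x^5 + (25/4)x^3 + 1/3


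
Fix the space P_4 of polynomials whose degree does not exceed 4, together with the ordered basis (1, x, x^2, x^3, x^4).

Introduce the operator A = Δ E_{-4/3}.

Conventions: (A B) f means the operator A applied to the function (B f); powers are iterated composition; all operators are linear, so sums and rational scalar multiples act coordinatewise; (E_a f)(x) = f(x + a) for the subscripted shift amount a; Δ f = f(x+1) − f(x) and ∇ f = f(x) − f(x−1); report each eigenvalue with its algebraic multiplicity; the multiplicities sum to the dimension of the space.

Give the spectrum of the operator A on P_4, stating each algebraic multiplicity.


image of 1: 0
image of x: 1
image of x^2: 2x - 5/3
image of x^3: 3x^2 - 5x + 7/3
image of x^4: 4x^3 - 10x^2 + (28/3)x - 85/27
the matrix is upper triangular; its diagonal is (0, 0, 0, 0, 0)
for a triangular matrix the eigenvalues are the diagonal entries, with algebraic multiplicity their repetition count

λ = 0 (multiplicity 5)


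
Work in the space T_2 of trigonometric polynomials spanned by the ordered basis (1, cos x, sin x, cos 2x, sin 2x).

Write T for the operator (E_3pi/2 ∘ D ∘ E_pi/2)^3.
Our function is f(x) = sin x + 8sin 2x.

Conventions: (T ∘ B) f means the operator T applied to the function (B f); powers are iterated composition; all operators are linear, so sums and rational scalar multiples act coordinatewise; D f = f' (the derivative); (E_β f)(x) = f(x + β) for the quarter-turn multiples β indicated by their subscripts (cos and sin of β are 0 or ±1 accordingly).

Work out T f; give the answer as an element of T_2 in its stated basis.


g(x) = -cos x - 64cos 2x

E_pi/2 f = cos x - 8sin 2x
D E_pi/2 f = -sin x - 16cos 2x
E_3pi/2 D E_pi/2 f = cos x + 16cos 2x
E_pi/2 (E_3pi/2 ∘ D ∘ E_pi/2) f = -sin x - 16cos 2x
D E_pi/2 (E_3pi/2 ∘ D ∘ E_pi/2) f = -cos x + 32sin 2x
E_3pi/2 D E_pi/2 (E_3pi/2 ∘ D ∘ E_pi/2) f = -sin x - 32sin 2x
E_pi/2 (E_3pi/2 ∘ D ∘ E_pi/2) (E_3pi/2 ∘ D ∘ E_pi/2) f = -cos x + 32sin 2x
D E_pi/2 (E_3pi/2 ∘ D ∘ E_pi/2) (E_3pi/2 ∘ D ∘ E_pi/2) f = sin x + 64cos 2x
E_3pi/2 D E_pi/2 (E_3pi/2 ∘ D ∘ E_pi/2) (E_3pi/2 ∘ D ∘ E_pi/2) f = -cos x - 64cos 2x


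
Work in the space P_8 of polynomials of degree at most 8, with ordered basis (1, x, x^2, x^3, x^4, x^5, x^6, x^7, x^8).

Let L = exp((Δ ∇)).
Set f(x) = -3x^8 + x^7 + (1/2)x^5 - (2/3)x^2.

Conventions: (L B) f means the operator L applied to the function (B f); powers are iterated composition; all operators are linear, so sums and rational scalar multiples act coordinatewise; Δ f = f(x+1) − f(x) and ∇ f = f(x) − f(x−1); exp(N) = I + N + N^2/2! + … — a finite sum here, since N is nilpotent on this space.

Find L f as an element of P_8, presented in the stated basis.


g(x) = -3x^8 + x^7 - 168x^6 + (85/2)x^5 - 2940x^4 + 500x^3 - (45866/3)x^2 + 1309x - 32530/3

order-1 term: -168x^6 + 42x^5 - 420x^4 + 80x^3 - 168x^2 + 19x - 22/3
order-2 term: -2520x^4 + 420x^3 - 5040x^2 + 450x - 756
order-3 term: -10080x^2 + 840x - 5040
order-4 term: -5040
the series for exp((Δ ∇)) f terminates at order 4
exp((Δ ∇)) f = -3x^8 + x^7 - 168x^6 + (85/2)x^5 - 2940x^4 + 500x^3 - (45866/3)x^2 + 1309x - 32530/3
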